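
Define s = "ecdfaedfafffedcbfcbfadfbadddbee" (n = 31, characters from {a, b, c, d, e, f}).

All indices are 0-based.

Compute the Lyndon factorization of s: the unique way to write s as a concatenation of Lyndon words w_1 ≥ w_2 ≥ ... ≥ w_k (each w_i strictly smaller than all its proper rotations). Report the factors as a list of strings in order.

emit factor 1: 'e' (i=0, period=1)
emit factor 2: 'cdf' (i=1, period=3)
emit factor 3: 'aedfafffedcbfcbf' (i=4, period=16)
emit factor 4: 'adfb' (i=20, period=4)
emit factor 5: 'adddbee' (i=24, period=7)

["e", "cdf", "aedfafffedcbfcbf", "adfb", "adddbee"]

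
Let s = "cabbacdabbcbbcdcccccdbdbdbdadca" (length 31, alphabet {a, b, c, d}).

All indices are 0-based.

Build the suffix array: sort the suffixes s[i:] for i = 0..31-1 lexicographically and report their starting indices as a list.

[30, 1, 7, 4, 27, 3, 2, 8, 11, 9, 12, 25, 23, 21, 29, 0, 10, 15, 16, 17, 18, 5, 19, 13, 6, 26, 24, 22, 20, 28, 14]

sorted suffixes:
  #0 SA[0]=30  'a'
  #1 SA[1]=1  'abbacdabbcbbcdcccccdbdbdbdadca'
  #2 SA[2]=7  'abbcbbcdcccccdbdbdbdadca'
  #3 SA[3]=4  'acdabbcbbcdcccccdbdbdbdadca'
  #4 SA[4]=27  'adca'
  #5 SA[5]=3  'bacdabbcbbcdcccccdbdbdbdadca'
  #6 SA[6]=2  'bbacdabbcbbcdcccccdbdbdbdadca'
  #7 SA[7]=8  'bbcbbcdcccccdbdbdbdadca'
  #8 SA[8]=11  'bbcdcccccdbdbdbdadca'
  #9 SA[9]=9  'bcbbcdcccccdbdbdbdadca'
  #10 SA[10]=12  'bcdcccccdbdbdbdadca'
  #11 SA[11]=25  'bdadca'
  #12 SA[12]=23  'bdbdadca'
  #13 SA[13]=21  'bdbdbdadca'
  #14 SA[14]=29  'ca'
  #15 SA[15]=0  'cabbacdabbcbbcdcccccdbdbdbdadca'
  #16 SA[16]=10  'cbbcdcccccdbdbdbdadca'
  #17 SA[17]=15  'cccccdbdbdbdadca'
  #18 SA[18]=16  'ccccdbdbdbdadca'
  #19 SA[19]=17  'cccdbdbdbdadca'
  #20 SA[20]=18  'ccdbdbdbdadca'
  #21 SA[21]=5  'cdabbcbbcdcccccdbdbdbdadca'
  #22 SA[22]=19  'cdbdbdbdadca'
  #23 SA[23]=13  'cdcccccdbdbdbdadca'
  #24 SA[24]=6  'dabbcbbcdcccccdbdbdbdadca'
  #25 SA[25]=26  'dadca'
  #26 SA[26]=24  'dbdadca'
  #27 SA[27]=22  'dbdbdadca'
  #28 SA[28]=20  'dbdbdbdadca'
  #29 SA[29]=28  'dca'
  #30 SA[30]=14  'dcccccdbdbdbdadca'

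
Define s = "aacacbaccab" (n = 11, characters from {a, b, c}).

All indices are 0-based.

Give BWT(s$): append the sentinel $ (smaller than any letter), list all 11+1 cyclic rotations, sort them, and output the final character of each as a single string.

b$cacbaccaaa

rank  rotation      last
    0  $aacacbaccab  b
    1  aacacbaccab$  $
    2  ab$aacacbacc  c
    3  acacbaccab$a  a
    4  acbaccab$aac  c
    5  accab$aacacb  b
    6  b$aacacbacca  a
    7  baccab$aacac  c
    8  cab$aacacbac  c
    9  cacbaccab$aa  a
   10  cbaccab$aaca  a
   11  ccab$aacacba  a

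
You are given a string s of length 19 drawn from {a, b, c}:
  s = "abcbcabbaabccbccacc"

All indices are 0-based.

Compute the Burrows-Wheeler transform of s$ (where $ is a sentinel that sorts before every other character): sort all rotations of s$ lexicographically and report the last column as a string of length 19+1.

cbc$acbacacacbcbcabb

rank  rotation              last
    0  $abcbcabbaabccbccacc  c
    1  aabccbccacc$abcbcabb  b
    2  abbaabccbccacc$abcbc  c
    3  abcbcabbaabccbccacc$  $
    4  abccbccacc$abcbcabba  a
    5  acc$abcbcabbaabccbcc  c
    6  baabccbccacc$abcbcab  b
    7  bbaabccbccacc$abcbca  a
    8  bcabbaabccbccacc$abc  c
    9  bcbcabbaabccbccacc$a  a
   10  bccacc$abcbcabbaabcc  c
   11  bccbccacc$abcbcabbaa  a
   12  c$abcbcabbaabccbccac  c
   13  cabbaabccbccacc$abcb  b
   14  cacc$abcbcabbaabccbc  c
   15  cbcabbaabccbccacc$ab  b
   16  cbccacc$abcbcabbaabc  c
   17  cc$abcbcabbaabccbcca  a
   18  ccacc$abcbcabbaabccb  b
   19  ccbccacc$abcbcabbaab  b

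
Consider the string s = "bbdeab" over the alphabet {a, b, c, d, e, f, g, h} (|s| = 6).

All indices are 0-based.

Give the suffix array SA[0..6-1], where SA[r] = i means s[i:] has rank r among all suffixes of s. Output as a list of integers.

sorted suffixes:
  #0 SA[0]=4  'ab'
  #1 SA[1]=5  'b'
  #2 SA[2]=0  'bbdeab'
  #3 SA[3]=1  'bdeab'
  #4 SA[4]=2  'deab'
  #5 SA[5]=3  'eab'

[4, 5, 0, 1, 2, 3]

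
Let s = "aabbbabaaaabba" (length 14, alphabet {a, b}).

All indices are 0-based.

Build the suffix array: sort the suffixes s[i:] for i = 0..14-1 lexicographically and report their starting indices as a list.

[13, 7, 8, 9, 0, 5, 10, 1, 12, 6, 4, 11, 3, 2]

sorted suffixes:
  #0 SA[0]=13  'a'
  #1 SA[1]=7  'aaaabba'
  #2 SA[2]=8  'aaabba'
  #3 SA[3]=9  'aabba'
  #4 SA[4]=0  'aabbbabaaaabba'
  #5 SA[5]=5  'abaaaabba'
  #6 SA[6]=10  'abba'
  #7 SA[7]=1  'abbbabaaaabba'
  #8 SA[8]=12  'ba'
  #9 SA[9]=6  'baaaabba'
  #10 SA[10]=4  'babaaaabba'
  #11 SA[11]=11  'bba'
  #12 SA[12]=3  'bbabaaaabba'
  #13 SA[13]=2  'bbbabaaaabba'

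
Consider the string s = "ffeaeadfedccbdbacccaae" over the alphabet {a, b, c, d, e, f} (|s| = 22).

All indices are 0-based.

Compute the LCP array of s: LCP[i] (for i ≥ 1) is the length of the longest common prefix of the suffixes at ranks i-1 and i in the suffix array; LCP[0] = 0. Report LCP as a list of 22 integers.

rank→(start, suffix):
  0 → (19, 'aae')
  1 → (15, 'acccaae')
  2 → (5, 'adfedccbdbacccaae')
  3 → (20, 'ae')
  4 → (3, 'aeadfedccbdbacccaae')
  5 → (14, 'bacccaae')
  6 → (12, 'bdbacccaae')
  7 → (18, 'caae')
  8 → (11, 'cbdbacccaae')
  9 → (17, 'ccaae')
  10 → (10, 'ccbdbacccaae')
  11 → (16, 'cccaae')
  12 → (13, 'dbacccaae')
  13 → (9, 'dccbdbacccaae')
  14 → (6, 'dfedccbdbacccaae')
  15 → (21, 'e')
  16 → (4, 'eadfedccbdbacccaae')
  17 → (2, 'eaeadfedccbdbacccaae')
  18 → (8, 'edccbdbacccaae')
  19 → (1, 'feaeadfedccbdbacccaae')
  20 → (7, 'fedccbdbacccaae')
  21 → (0, 'ffeaeadfedccbdbacccaae')

SA = [19, 15, 5, 20, 3, 14, 12, 18, 11, 17, 10, 16, 13, 9, 6, 21, 4, 2, 8, 1, 7, 0]
i: (SA[i-1],SA[i]) lcp shared
  1: (19,15) 1 'a'
  2: (15,5) 1 'a'
  3: (5,20) 1 'a'
  4: (20,3) 2 'ae'
  5: (3,14) 0 ''
  6: (14,12) 1 'b'
  7: (12,18) 0 ''
  8: (18,11) 1 'c'
  9: (11,17) 1 'c'
  10: (17,10) 2 'cc'
  11: (10,16) 2 'cc'
  12: (16,13) 0 ''
  13: (13,9) 1 'd'
  14: (9,6) 1 'd'
  15: (6,21) 0 ''
  16: (21,4) 1 'e'
  17: (4,2) 2 'ea'
  18: (2,8) 1 'e'
  19: (8,1) 0 ''
  20: (1,7) 2 'fe'
  21: (7,0) 1 'f'

[0, 1, 1, 1, 2, 0, 1, 0, 1, 1, 2, 2, 0, 1, 1, 0, 1, 2, 1, 0, 2, 1]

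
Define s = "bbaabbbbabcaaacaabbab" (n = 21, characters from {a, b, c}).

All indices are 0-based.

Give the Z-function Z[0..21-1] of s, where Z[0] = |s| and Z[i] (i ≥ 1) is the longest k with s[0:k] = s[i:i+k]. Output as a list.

Z[0]=21
i=1: i≥r, start 0; Z[1]=1 grow→box=[1,2)
i=2: i≥r, start 0; Z[2]=0
i=3: i≥r, start 0; Z[3]=0
i=4: i≥r, start 0; Z[4]=2 grow→box=[4,6)
i=5: min(r-i=1, Z[1]=1)=1; Z[5]=2 grow→box=[5,7)
i=6: min(r-i=1, Z[1]=1)=1; Z[6]=3 grow→box=[6,9)
i=7: min(r-i=2, Z[1]=1)=1; Z[7]=1
i=8: min(r-i=1, Z[2]=0)=0; Z[8]=0
i=9: i≥r, start 0; Z[9]=1 grow→box=[9,10)
i=10: i≥r, start 0; Z[10]=0
i=11: i≥r, start 0; Z[11]=0
i=12: i≥r, start 0; Z[12]=0
i=13: i≥r, start 0; Z[13]=0
i=14: i≥r, start 0; Z[14]=0
i=15: i≥r, start 0; Z[15]=0
i=16: i≥r, start 0; Z[16]=0
i=17: i≥r, start 0; Z[17]=3 grow→box=[17,20)
i=18: min(r-i=2, Z[1]=1)=1; Z[18]=1
i=19: min(r-i=1, Z[2]=0)=0; Z[19]=0
i=20: i≥r, start 0; Z[20]=1 grow→box=[20,21)

[21, 1, 0, 0, 2, 2, 3, 1, 0, 1, 0, 0, 0, 0, 0, 0, 0, 3, 1, 0, 1]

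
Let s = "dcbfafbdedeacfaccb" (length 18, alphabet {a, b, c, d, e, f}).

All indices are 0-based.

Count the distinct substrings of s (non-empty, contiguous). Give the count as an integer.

155

rank→(start, suffix):
  0 → (14, 'accb')
  1 → (11, 'acfaccb')
  2 → (4, 'afbdedeacfaccb')
  3 → (17, 'b')
  4 → (6, 'bdedeacfaccb')
  5 → (2, 'bfafbdedeacfaccb')
  6 → (16, 'cb')
  7 → (1, 'cbfafbdedeacfaccb')
  8 → (15, 'ccb')
  9 → (12, 'cfaccb')
  10 → (0, 'dcbfafbdedeacfaccb')
  11 → (9, 'deacfaccb')
  12 → (7, 'dedeacfaccb')
  13 → (10, 'eacfaccb')
  14 → (8, 'edeacfaccb')
  15 → (13, 'faccb')
  16 → (3, 'fafbdedeacfaccb')
  17 → (5, 'fbdedeacfaccb')

SA = [14, 11, 4, 17, 6, 2, 16, 1, 15, 12, 0, 9, 7, 10, 8, 13, 3, 5]
[i] adj suffixes → lcp
  [1] 14/11 → 2 ('ac')
  [2] 11/4 → 1 ('a')
  [3] 4/17 → 0 ('')
  [4] 17/6 → 1 ('b')
  [5] 6/2 → 1 ('b')
  [6] 2/16 → 0 ('')
  [7] 16/1 → 2 ('cb')
  [8] 1/15 → 1 ('c')
  [9] 15/12 → 1 ('c')
  [10] 12/0 → 0 ('')
  [11] 0/9 → 1 ('d')
  [12] 9/7 → 2 ('de')
  [13] 7/10 → 0 ('')
  [14] 10/8 → 1 ('e')
  [15] 8/13 → 0 ('')
  [16] 13/3 → 2 ('fa')
  [17] 3/5 → 1 ('f')

n(n+1)/2 = 18·19/2 = 171
Σ LCP = 0 + 2 + 1 + 0 + 1 + 1 + 0 + 2 + 1 + 1 + 0 + 1 + 2 + 0 + 1 + 0 + 2 + 1 = 16
distinct = 171 − 16 = 155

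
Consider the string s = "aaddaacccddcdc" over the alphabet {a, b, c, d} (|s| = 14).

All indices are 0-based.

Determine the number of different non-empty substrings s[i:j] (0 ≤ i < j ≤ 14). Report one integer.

89

rank→(start, suffix):
  0 → (4, 'aacccddcdc')
  1 → (0, 'aaddaacccddcdc')
  2 → (5, 'acccddcdc')
  3 → (1, 'addaacccddcdc')
  4 → (13, 'c')
  5 → (6, 'cccddcdc')
  6 → (7, 'ccddcdc')
  7 → (11, 'cdc')
  8 → (8, 'cddcdc')
  9 → (3, 'daacccddcdc')
  10 → (12, 'dc')
  11 → (10, 'dcdc')
  12 → (2, 'ddaacccddcdc')
  13 → (9, 'ddcdc')

SA = [4, 0, 5, 1, 13, 6, 7, 11, 8, 3, 12, 10, 2, 9]
[i] adj suffixes → lcp
  [1] 4/0 → 2 ('aa')
  [2] 0/5 → 1 ('a')
  [3] 5/1 → 1 ('a')
  [4] 1/13 → 0 ('')
  [5] 13/6 → 1 ('c')
  [6] 6/7 → 2 ('cc')
  [7] 7/11 → 1 ('c')
  [8] 11/8 → 2 ('cd')
  [9] 8/3 → 0 ('')
  [10] 3/12 → 1 ('d')
  [11] 12/10 → 2 ('dc')
  [12] 10/2 → 1 ('d')
  [13] 2/9 → 2 ('dd')

n(n+1)/2 = 14·15/2 = 105
Σ LCP = 0 + 2 + 1 + 1 + 0 + 1 + 2 + 1 + 2 + 0 + 1 + 2 + 1 + 2 = 16
distinct = 105 − 16 = 89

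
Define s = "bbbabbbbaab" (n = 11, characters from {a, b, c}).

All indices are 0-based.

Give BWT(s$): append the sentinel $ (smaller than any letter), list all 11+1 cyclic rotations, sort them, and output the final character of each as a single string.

bbababbbbb$a

rank  rotation      last
    0  $bbbabbbbaab  b
    1  aab$bbbabbbb  b
    2  ab$bbbabbbba  a
    3  abbbbaab$bbb  b
    4  b$bbbabbbbaa  a
    5  baab$bbbabbb  b
    6  babbbbaab$bb  b
    7  bbaab$bbbabb  b
    8  bbabbbbaab$b  b
    9  bbbaab$bbbab  b
   10  bbbabbbbaab$  $
   11  bbbbaab$bbba  a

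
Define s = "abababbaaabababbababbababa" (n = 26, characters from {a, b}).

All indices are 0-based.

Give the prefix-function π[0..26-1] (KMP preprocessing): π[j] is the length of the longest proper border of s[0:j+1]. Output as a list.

π[0] = 0
j=1 s[j]='b': π[1]=0 (border '')
j=2 s[j]='a': π[2]=1 (border 'a')
j=3 s[j]='b': π[3]=2 (border 'ab')
j=4 s[j]='a': π[4]=3 (border 'aba')
j=5 s[j]='b': π[5]=4 (border 'abab')
j=6 s[j]='b': k: 4→2→0; π[6]=0 (border '')
j=7 s[j]='a': π[7]=1 (border 'a')
j=8 s[j]='a': k: 1→0; π[8]=1 (border 'a')
j=9 s[j]='a': k: 1→0; π[9]=1 (border 'a')
j=10 s[j]='b': π[10]=2 (border 'ab')
j=11 s[j]='a': π[11]=3 (border 'aba')
j=12 s[j]='b': π[12]=4 (border 'abab')
j=13 s[j]='a': π[13]=5 (border 'ababa')
j=14 s[j]='b': π[14]=6 (border 'ababab')
j=15 s[j]='b': π[15]=7 (border 'abababb')
j=16 s[j]='a': π[16]=8 (border 'abababba')
j=17 s[j]='b': k: 8→1; π[17]=2 (border 'ab')
j=18 s[j]='a': π[18]=3 (border 'aba')
j=19 s[j]='b': π[19]=4 (border 'abab')
j=20 s[j]='b': k: 4→2→0; π[20]=0 (border '')
j=21 s[j]='a': π[21]=1 (border 'a')
j=22 s[j]='b': π[22]=2 (border 'ab')
j=23 s[j]='a': π[23]=3 (border 'aba')
j=24 s[j]='b': π[24]=4 (border 'abab')
j=25 s[j]='a': π[25]=5 (border 'ababa')

[0, 0, 1, 2, 3, 4, 0, 1, 1, 1, 2, 3, 4, 5, 6, 7, 8, 2, 3, 4, 0, 1, 2, 3, 4, 5]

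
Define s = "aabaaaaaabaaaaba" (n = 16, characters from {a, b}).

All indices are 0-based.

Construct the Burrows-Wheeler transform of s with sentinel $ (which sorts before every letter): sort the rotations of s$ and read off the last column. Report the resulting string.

rank  rotation           last
    0  $aabaaaaaabaaaaba  a
    1  a$aabaaaaaabaaaab  b
    2  aaaaaabaaaaba$aab  b
    3  aaaaabaaaaba$aaba  a
    4  aaaaba$aabaaaaaab  b
    5  aaaabaaaaba$aabaa  a
    6  aaaba$aabaaaaaaba  a
    7  aaabaaaaba$aabaaa  a
    8  aaba$aabaaaaaabaa  a
    9  aabaaaaaabaaaaba$  $
   10  aabaaaaba$aabaaaa  a
   11  aba$aabaaaaaabaaa  a
   12  abaaaaaabaaaaba$a  a
   13  abaaaaba$aabaaaaa  a
   14  ba$aabaaaaaabaaaa  a
   15  baaaaaabaaaaba$aa  a
   16  baaaaba$aabaaaaaa  a

abbabaaaa$aaaaaaa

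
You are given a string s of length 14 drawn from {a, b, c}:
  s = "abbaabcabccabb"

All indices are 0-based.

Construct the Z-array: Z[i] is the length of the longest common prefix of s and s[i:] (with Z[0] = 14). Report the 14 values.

Z[0]=14
i=1: outside box; Z[1]=0
i=2: outside box; Z[2]=0
i=3: outside box; Z[3]=1 scan→box=[3,4)
i=4: outside box; Z[4]=2 scan→box=[4,6)
i=5: min(r-i=1, Z[1]=0)=0; Z[5]=0
i=6: outside box; Z[6]=0
i=7: outside box; Z[7]=2 scan→box=[7,9)
i=8: min(r-i=1, Z[1]=0)=0; Z[8]=0
i=9: outside box; Z[9]=0
i=10: outside box; Z[10]=0
i=11: outside box; Z[11]=3 scan→box=[11,14)
i=12: min(r-i=2, Z[1]=0)=0; Z[12]=0
i=13: min(r-i=1, Z[2]=0)=0; Z[13]=0

[14, 0, 0, 1, 2, 0, 0, 2, 0, 0, 0, 3, 0, 0]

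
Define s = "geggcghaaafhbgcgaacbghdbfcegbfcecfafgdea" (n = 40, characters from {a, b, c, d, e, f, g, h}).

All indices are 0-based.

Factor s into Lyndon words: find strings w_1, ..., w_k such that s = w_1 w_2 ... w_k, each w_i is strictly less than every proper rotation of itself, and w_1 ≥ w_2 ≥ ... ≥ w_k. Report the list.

["g", "egg", "cgh", "aaafhbgcgaacbghdbfcegbfcecfafgde", "a"]

emit factor 1: 'g' (i=0, period=1)
emit factor 2: 'egg' (i=1, period=3)
emit factor 3: 'cgh' (i=4, period=3)
emit factor 4: 'aaafhbgcgaacbghdbfcegbfcecfafgde' (i=7, period=32)
emit factor 5: 'a' (i=39, period=1)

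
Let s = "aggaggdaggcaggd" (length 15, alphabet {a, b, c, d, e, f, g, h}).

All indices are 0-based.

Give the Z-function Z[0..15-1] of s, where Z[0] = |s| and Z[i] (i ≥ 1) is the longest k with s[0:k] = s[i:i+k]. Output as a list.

Z[0]=15
i=1: outside box; Z[1]=0
i=2: outside box; Z[2]=0
i=3: outside box; Z[3]=3 extend→box=[3,6)
i=4: min(r-i=2, Z[1]=0)=0; Z[4]=0
i=5: min(r-i=1, Z[2]=0)=0; Z[5]=0
i=6: outside box; Z[6]=0
i=7: outside box; Z[7]=3 extend→box=[7,10)
i=8: min(r-i=2, Z[1]=0)=0; Z[8]=0
i=9: min(r-i=1, Z[2]=0)=0; Z[9]=0
i=10: outside box; Z[10]=0
i=11: outside box; Z[11]=3 extend→box=[11,14)
i=12: min(r-i=2, Z[1]=0)=0; Z[12]=0
i=13: min(r-i=1, Z[2]=0)=0; Z[13]=0
i=14: outside box; Z[14]=0

[15, 0, 0, 3, 0, 0, 0, 3, 0, 0, 0, 3, 0, 0, 0]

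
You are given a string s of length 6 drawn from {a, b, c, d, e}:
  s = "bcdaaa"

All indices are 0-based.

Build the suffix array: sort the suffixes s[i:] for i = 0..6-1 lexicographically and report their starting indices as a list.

rank | idx | suffix
   0 |   5 | a
   1 |   4 | aa
   2 |   3 | aaa
   3 |   0 | bcdaaa
   4 |   1 | cdaaa
   5 |   2 | daaa

[5, 4, 3, 0, 1, 2]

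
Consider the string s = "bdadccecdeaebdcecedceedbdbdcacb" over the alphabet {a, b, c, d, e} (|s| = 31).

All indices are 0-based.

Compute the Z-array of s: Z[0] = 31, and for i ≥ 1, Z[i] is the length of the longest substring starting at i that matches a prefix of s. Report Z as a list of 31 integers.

Z[0]=31
i=1: i≥r, start 0; Z[1]=0
i=2: i≥r, start 0; Z[2]=0
i=3: i≥r, start 0; Z[3]=0
i=4: i≥r, start 0; Z[4]=0
i=5: i≥r, start 0; Z[5]=0
i=6: i≥r, start 0; Z[6]=0
i=7: i≥r, start 0; Z[7]=0
i=8: i≥r, start 0; Z[8]=0
i=9: i≥r, start 0; Z[9]=0
i=10: i≥r, start 0; Z[10]=0
i=11: i≥r, start 0; Z[11]=0
i=12: i≥r, start 0; Z[12]=2 extend→box=[12,14)
i=13: min(r-i=1, Z[1]=0)=0; Z[13]=0
i=14: i≥r, start 0; Z[14]=0
i=15: i≥r, start 0; Z[15]=0
i=16: i≥r, start 0; Z[16]=0
i=17: i≥r, start 0; Z[17]=0
i=18: i≥r, start 0; Z[18]=0
i=19: i≥r, start 0; Z[19]=0
i=20: i≥r, start 0; Z[20]=0
i=21: i≥r, start 0; Z[21]=0
i=22: i≥r, start 0; Z[22]=0
i=23: i≥r, start 0; Z[23]=2 extend→box=[23,25)
i=24: min(r-i=1, Z[1]=0)=0; Z[24]=0
i=25: i≥r, start 0; Z[25]=2 extend→box=[25,27)
i=26: min(r-i=1, Z[1]=0)=0; Z[26]=0
i=27: i≥r, start 0; Z[27]=0
i=28: i≥r, start 0; Z[28]=0
i=29: i≥r, start 0; Z[29]=0
i=30: i≥r, start 0; Z[30]=1 extend→box=[30,31)

[31, 0, 0, 0, 0, 0, 0, 0, 0, 0, 0, 0, 2, 0, 0, 0, 0, 0, 0, 0, 0, 0, 0, 2, 0, 2, 0, 0, 0, 0, 1]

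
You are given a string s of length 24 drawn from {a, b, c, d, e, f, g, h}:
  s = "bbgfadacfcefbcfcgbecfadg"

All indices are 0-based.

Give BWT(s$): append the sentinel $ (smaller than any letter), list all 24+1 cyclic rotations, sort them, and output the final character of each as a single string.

gdff$fgbfeabfaabcgceccdcb

rank  rotation                   last
    0  $bbgfadacfcefbcfcgbecfadg  g
    1  acfcefbcfcgbecfadg$bbgfad  d
    2  adacfcefbcfcgbecfadg$bbgf  f
    3  adg$bbgfadacfcefbcfcgbecf  f
    4  bbgfadacfcefbcfcgbecfadg$  $
    5  bcfcgbecfadg$bbgfadacfcef  f
    6  becfadg$bbgfadacfcefbcfcg  g
    7  bgfadacfcefbcfcgbecfadg$b  b
    8  cefbcfcgbecfadg$bbgfadacf  f
    9  cfadg$bbgfadacfcefbcfcgbe  e
   10  cfcefbcfcgbecfadg$bbgfada  a
   11  cfcgbecfadg$bbgfadacfcefb  b
   12  cgbecfadg$bbgfadacfcefbcf  f
   13  dacfcefbcfcgbecfadg$bbgfa  a
   14  dg$bbgfadacfcefbcfcgbecfa  a
   15  ecfadg$bbgfadacfcefbcfcgb  b
   16  efbcfcgbecfadg$bbgfadacfc  c
   17  fadacfcefbcfcgbecfadg$bbg  g
   18  fadg$bbgfadacfcefbcfcgbec  c
   19  fbcfcgbecfadg$bbgfadacfce  e
   20  fcefbcfcgbecfadg$bbgfadac  c
   21  fcgbecfadg$bbgfadacfcefbc  c
   22  g$bbgfadacfcefbcfcgbecfad  d
   23  gbecfadg$bbgfadacfcefbcfc  c
   24  gfadacfcefbcfcgbecfadg$bb  b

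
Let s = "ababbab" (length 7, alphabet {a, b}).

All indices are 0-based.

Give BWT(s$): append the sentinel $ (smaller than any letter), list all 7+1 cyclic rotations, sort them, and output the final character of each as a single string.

rank  rotation  last
    0  $ababbab  b
    1  ab$ababb  b
    2  ababbab$  $
    3  abbab$ab  b
    4  b$ababba  a
    5  bab$abab  b
    6  babbab$a  a
    7  bbab$aba  a

bb$babaa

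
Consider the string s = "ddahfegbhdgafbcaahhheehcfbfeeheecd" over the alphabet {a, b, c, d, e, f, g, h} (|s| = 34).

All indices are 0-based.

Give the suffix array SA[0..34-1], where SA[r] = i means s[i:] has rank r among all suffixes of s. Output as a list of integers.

rank→(start, suffix):
  0 → (15, 'aahhheehcfbfeeheecd')
  1 → (11, 'afbcaahhheehcfbfeeheecd')
  2 → (2, 'ahfegbhdgafbcaahhheehcfbfeeheecd')
  3 → (16, 'ahhheehcfbfeeheecd')
  4 → (13, 'bcaahhheehcfbfeeheecd')
  5 → (25, 'bfeeheecd')
  6 → (7, 'bhdgafbcaahhheehcfbfeeheecd')
  7 → (14, 'caahhheehcfbfeeheecd')
  8 → (32, 'cd')
  9 → (23, 'cfbfeeheecd')
  10 → (33, 'd')
  11 → (1, 'dahfegbhdgafbcaahhheehcfbfeeheecd')
  12 → (0, 'ddahfegbhdgafbcaahhheehcfbfeeheecd')
  13 → (9, 'dgafbcaahhheehcfbfeeheecd')
  14 → (31, 'ecd')
  15 → (30, 'eecd')
  16 → (20, 'eehcfbfeeheecd')
  17 → (27, 'eeheecd')
  18 → (5, 'egbhdgafbcaahhheehcfbfeeheecd')
  19 → (21, 'ehcfbfeeheecd')
  20 → (28, 'eheecd')
  21 → (12, 'fbcaahhheehcfbfeeheecd')
  22 → (24, 'fbfeeheecd')
  23 → (26, 'feeheecd')
  24 → (4, 'fegbhdgafbcaahhheehcfbfeeheecd')
  25 → (10, 'gafbcaahhheehcfbfeeheecd')
  26 → (6, 'gbhdgafbcaahhheehcfbfeeheecd')
  27 → (22, 'hcfbfeeheecd')
  28 → (8, 'hdgafbcaahhheehcfbfeeheecd')
  29 → (29, 'heecd')
  30 → (19, 'heehcfbfeeheecd')
  31 → (3, 'hfegbhdgafbcaahhheehcfbfeeheecd')
  32 → (18, 'hheehcfbfeeheecd')
  33 → (17, 'hhheehcfbfeeheecd')

[15, 11, 2, 16, 13, 25, 7, 14, 32, 23, 33, 1, 0, 9, 31, 30, 20, 27, 5, 21, 28, 12, 24, 26, 4, 10, 6, 22, 8, 29, 19, 3, 18, 17]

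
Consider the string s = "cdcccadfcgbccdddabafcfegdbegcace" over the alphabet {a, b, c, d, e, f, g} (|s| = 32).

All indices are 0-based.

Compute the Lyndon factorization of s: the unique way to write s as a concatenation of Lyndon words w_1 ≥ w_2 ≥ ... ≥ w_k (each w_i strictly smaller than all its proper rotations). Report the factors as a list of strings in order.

emit factor 1: 'cd' (i=0, period=2)
emit factor 2: 'c' (i=2, period=1)
emit factor 3: 'c' (i=3, period=1)
emit factor 4: 'c' (i=4, period=1)
emit factor 5: 'adfcgbccddd' (i=5, period=11)
emit factor 6: 'abafcfegdbegcace' (i=16, period=16)

["cd", "c", "c", "c", "adfcgbccddd", "abafcfegdbegcace"]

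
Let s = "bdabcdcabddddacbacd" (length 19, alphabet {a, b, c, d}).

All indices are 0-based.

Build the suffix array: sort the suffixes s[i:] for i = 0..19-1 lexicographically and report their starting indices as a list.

[2, 7, 13, 16, 15, 3, 0, 8, 6, 14, 17, 4, 18, 1, 12, 5, 11, 10, 9]

rank | idx | suffix
   0 |   2 | abcdcabddddacbacd
   1 |   7 | abddddacbacd
   2 |  13 | acbacd
   3 |  16 | acd
   4 |  15 | bacd
   5 |   3 | bcdcabddddacbacd
   6 |   0 | bdabcdcabddddacbacd
   7 |   8 | bddddacbacd
   8 |   6 | cabddddacbacd
   9 |  14 | cbacd
  10 |  17 | cd
  11 |   4 | cdcabddddacbacd
  12 |  18 | d
  13 |   1 | dabcdcabddddacbacd
  14 |  12 | dacbacd
  15 |   5 | dcabddddacbacd
  16 |  11 | ddacbacd
  17 |  10 | dddacbacd
  18 |   9 | ddddacbacd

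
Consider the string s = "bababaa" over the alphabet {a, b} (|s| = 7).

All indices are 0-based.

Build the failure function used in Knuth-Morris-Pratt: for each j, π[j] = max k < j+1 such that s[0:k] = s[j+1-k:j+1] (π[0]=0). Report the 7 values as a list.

π[0] = 0
j=1 s[j]='a': π[1]=0 (border '')
j=2 s[j]='b': π[2]=1 (border 'b')
j=3 s[j]='a': π[3]=2 (border 'ba')
j=4 s[j]='b': π[4]=3 (border 'bab')
j=5 s[j]='a': π[5]=4 (border 'baba')
j=6 s[j]='a': k: 4→2→0; π[6]=0 (border '')

[0, 0, 1, 2, 3, 4, 0]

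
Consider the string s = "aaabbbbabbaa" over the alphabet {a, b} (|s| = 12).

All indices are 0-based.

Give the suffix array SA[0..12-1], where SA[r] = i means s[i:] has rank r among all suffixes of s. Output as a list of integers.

rank | idx | suffix
   0 |  11 | a
   1 |  10 | aa
   2 |   0 | aaabbbbabbaa
   3 |   1 | aabbbbabbaa
   4 |   7 | abbaa
   5 |   2 | abbbbabbaa
   6 |   9 | baa
   7 |   6 | babbaa
   8 |   8 | bbaa
   9 |   5 | bbabbaa
  10 |   4 | bbbabbaa
  11 |   3 | bbbbabbaa

[11, 10, 0, 1, 7, 2, 9, 6, 8, 5, 4, 3]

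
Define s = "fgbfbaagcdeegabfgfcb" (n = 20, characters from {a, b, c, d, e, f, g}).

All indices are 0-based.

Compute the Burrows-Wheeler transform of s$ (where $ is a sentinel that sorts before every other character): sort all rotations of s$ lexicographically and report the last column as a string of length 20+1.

rank  rotation               last
    0  $fgbfbaagcdeegabfgfcb  b
    1  aagcdeegabfgfcb$fgbfb  b
    2  abfgfcb$fgbfbaagcdeeg  g
    3  agcdeegabfgfcb$fgbfba  a
    4  b$fgbfbaagcdeegabfgfc  c
    5  baagcdeegabfgfcb$fgbf  f
    6  bfbaagcdeegabfgfcb$fg  g
    7  bfgfcb$fgbfbaagcdeega  a
    8  cb$fgbfbaagcdeegabfgf  f
    9  cdeegabfgfcb$fgbfbaag  g
   10  deegabfgfcb$fgbfbaagc  c
   11  eegabfgfcb$fgbfbaagcd  d
   12  egabfgfcb$fgbfbaagcde  e
   13  fbaagcdeegabfgfcb$fgb  b
   14  fcb$fgbfbaagcdeegabfg  g
   15  fgbfbaagcdeegabfgfcb$  $
   16  fgfcb$fgbfbaagcdeegab  b
   17  gabfgfcb$fgbfbaagcdee  e
   18  gbfbaagcdeegabfgfcb$f  f
   19  gcdeegabfgfcb$fgbfbaa  a
   20  gfcb$fgbfbaagcdeegabf  f

bbgacfgafgcdebg$befaf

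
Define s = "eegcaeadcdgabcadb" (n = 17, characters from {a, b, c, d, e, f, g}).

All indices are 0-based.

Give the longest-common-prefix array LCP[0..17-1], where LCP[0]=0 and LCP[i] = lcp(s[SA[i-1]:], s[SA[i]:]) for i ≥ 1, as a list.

sorted suffixes:
  #0 SA[0]=11  'abcadb'
  #1 SA[1]=14  'adb'
  #2 SA[2]=6  'adcdgabcadb'
  #3 SA[3]=4  'aeadcdgabcadb'
  #4 SA[4]=16  'b'
  #5 SA[5]=12  'bcadb'
  #6 SA[6]=13  'cadb'
  #7 SA[7]=3  'caeadcdgabcadb'
  #8 SA[8]=8  'cdgabcadb'
  #9 SA[9]=15  'db'
  #10 SA[10]=7  'dcdgabcadb'
  #11 SA[11]=9  'dgabcadb'
  #12 SA[12]=5  'eadcdgabcadb'
  #13 SA[13]=0  'eegcaeadcdgabcadb'
  #14 SA[14]=1  'egcaeadcdgabcadb'
  #15 SA[15]=10  'gabcadb'
  #16 SA[16]=2  'gcaeadcdgabcadb'

SA = [11, 14, 6, 4, 16, 12, 13, 3, 8, 15, 7, 9, 5, 0, 1, 10, 2]
rank  pair      lcp
   1  s[11:],s[14:]  1  'a'
   2  s[14:],s[6:]  2  'ad'
   3  s[6:],s[4:]  1  'a'
   4  s[4:],s[16:]  0  ''
   5  s[16:],s[12:]  1  'b'
   6  s[12:],s[13:]  0  ''
   7  s[13:],s[3:]  2  'ca'
   8  s[3:],s[8:]  1  'c'
   9  s[8:],s[15:]  0  ''
  10  s[15:],s[7:]  1  'd'
  11  s[7:],s[9:]  1  'd'
  12  s[9:],s[5:]  0  ''
  13  s[5:],s[0:]  1  'e'
  14  s[0:],s[1:]  1  'e'
  15  s[1:],s[10:]  0  ''
  16  s[10:],s[2:]  1  'g'

[0, 1, 2, 1, 0, 1, 0, 2, 1, 0, 1, 1, 0, 1, 1, 0, 1]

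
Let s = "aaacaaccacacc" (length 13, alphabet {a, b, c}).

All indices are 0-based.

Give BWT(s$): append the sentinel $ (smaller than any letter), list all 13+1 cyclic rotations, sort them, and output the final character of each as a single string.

c$acaccacacaaa

rank  rotation        last
    0  $aaacaaccacacc  c
    1  aaacaaccacacc$  $
    2  aacaaccacacc$a  a
    3  aaccacacc$aaac  c
    4  acaaccacacc$aa  a
    5  acacc$aaacaacc  c
    6  acc$aaacaaccac  c
    7  accacacc$aaaca  a
    8  c$aaacaaccacac  c
    9  caaccacacc$aaa  a
   10  cacacc$aaacaac  c
   11  cacc$aaacaacca  a
   12  cc$aaacaaccaca  a
   13  ccacacc$aaacaa  a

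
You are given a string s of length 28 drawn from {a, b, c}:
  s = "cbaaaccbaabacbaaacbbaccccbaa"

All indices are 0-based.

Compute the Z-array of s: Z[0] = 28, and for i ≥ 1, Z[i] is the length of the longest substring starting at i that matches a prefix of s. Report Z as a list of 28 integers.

Z[0]=28
i=1: outside box; Z[1]=0
i=2: outside box; Z[2]=0
i=3: outside box; Z[3]=0
i=4: outside box; Z[4]=0
i=5: outside box; Z[5]=1 scan→box=[5,6)
i=6: outside box; Z[6]=4 scan→box=[6,10)
i=7: min(r-i=3, Z[1]=0)=0; Z[7]=0
i=8: min(r-i=2, Z[2]=0)=0; Z[8]=0
i=9: min(r-i=1, Z[3]=0)=0; Z[9]=0
i=10: outside box; Z[10]=0
i=11: outside box; Z[11]=0
i=12: outside box; Z[12]=6 scan→box=[12,18)
i=13: min(r-i=5, Z[1]=0)=0; Z[13]=0
i=14: min(r-i=4, Z[2]=0)=0; Z[14]=0
i=15: min(r-i=3, Z[3]=0)=0; Z[15]=0
i=16: min(r-i=2, Z[4]=0)=0; Z[16]=0
i=17: min(r-i=1, Z[5]=1)=1; Z[17]=2 scan→box=[17,19)
i=18: min(r-i=1, Z[1]=0)=0; Z[18]=0
i=19: outside box; Z[19]=0
i=20: outside box; Z[20]=0
i=21: outside box; Z[21]=1 scan→box=[21,22)
i=22: outside box; Z[22]=1 scan→box=[22,23)
i=23: outside box; Z[23]=1 scan→box=[23,24)
i=24: outside box; Z[24]=4 scan→box=[24,28)
i=25: min(r-i=3, Z[1]=0)=0; Z[25]=0
i=26: min(r-i=2, Z[2]=0)=0; Z[26]=0
i=27: min(r-i=1, Z[3]=0)=0; Z[27]=0

[28, 0, 0, 0, 0, 1, 4, 0, 0, 0, 0, 0, 6, 0, 0, 0, 0, 2, 0, 0, 0, 1, 1, 1, 4, 0, 0, 0]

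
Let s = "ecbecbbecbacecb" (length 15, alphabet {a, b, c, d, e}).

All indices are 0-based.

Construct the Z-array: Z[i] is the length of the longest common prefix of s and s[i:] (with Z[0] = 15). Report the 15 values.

[15, 0, 0, 3, 0, 0, 0, 3, 0, 0, 0, 0, 3, 0, 0]

Z[0]=15
i=1: i≥r, start 0; Z[1]=0
i=2: i≥r, start 0; Z[2]=0
i=3: i≥r, start 0; Z[3]=3 extend→box=[3,6)
i=4: min(r-i=2, Z[1]=0)=0; Z[4]=0
i=5: min(r-i=1, Z[2]=0)=0; Z[5]=0
i=6: i≥r, start 0; Z[6]=0
i=7: i≥r, start 0; Z[7]=3 extend→box=[7,10)
i=8: min(r-i=2, Z[1]=0)=0; Z[8]=0
i=9: min(r-i=1, Z[2]=0)=0; Z[9]=0
i=10: i≥r, start 0; Z[10]=0
i=11: i≥r, start 0; Z[11]=0
i=12: i≥r, start 0; Z[12]=3 extend→box=[12,15)
i=13: min(r-i=2, Z[1]=0)=0; Z[13]=0
i=14: min(r-i=1, Z[2]=0)=0; Z[14]=0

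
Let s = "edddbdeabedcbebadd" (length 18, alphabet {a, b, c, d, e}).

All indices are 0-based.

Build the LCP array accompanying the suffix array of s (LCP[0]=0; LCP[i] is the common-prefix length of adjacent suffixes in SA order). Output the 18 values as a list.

sorted suffixes:
  #0 SA[0]=7  'abedcbebadd'
  #1 SA[1]=15  'add'
  #2 SA[2]=14  'badd'
  #3 SA[3]=4  'bdeabedcbebadd'
  #4 SA[4]=12  'bebadd'
  #5 SA[5]=8  'bedcbebadd'
  #6 SA[6]=11  'cbebadd'
  #7 SA[7]=17  'd'
  #8 SA[8]=3  'dbdeabedcbebadd'
  #9 SA[9]=10  'dcbebadd'
  #10 SA[10]=16  'dd'
  #11 SA[11]=2  'ddbdeabedcbebadd'
  #12 SA[12]=1  'dddbdeabedcbebadd'
  #13 SA[13]=5  'deabedcbebadd'
  #14 SA[14]=6  'eabedcbebadd'
  #15 SA[15]=13  'ebadd'
  #16 SA[16]=9  'edcbebadd'
  #17 SA[17]=0  'edddbdeabedcbebadd'

SA = [7, 15, 14, 4, 12, 8, 11, 17, 3, 10, 16, 2, 1, 5, 6, 13, 9, 0]
i: (SA[i-1],SA[i]) lcp shared
  1: (7,15) 1 'a'
  2: (15,14) 0 ''
  3: (14,4) 1 'b'
  4: (4,12) 1 'b'
  5: (12,8) 2 'be'
  6: (8,11) 0 ''
  7: (11,17) 0 ''
  8: (17,3) 1 'd'
  9: (3,10) 1 'd'
  10: (10,16) 1 'd'
  11: (16,2) 2 'dd'
  12: (2,1) 2 'dd'
  13: (1,5) 1 'd'
  14: (5,6) 0 ''
  15: (6,13) 1 'e'
  16: (13,9) 1 'e'
  17: (9,0) 2 'ed'

[0, 1, 0, 1, 1, 2, 0, 0, 1, 1, 1, 2, 2, 1, 0, 1, 1, 2]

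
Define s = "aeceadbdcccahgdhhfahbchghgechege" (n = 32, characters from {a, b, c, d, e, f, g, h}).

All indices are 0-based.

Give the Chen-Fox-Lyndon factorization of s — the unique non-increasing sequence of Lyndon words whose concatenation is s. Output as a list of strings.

["aece", "adbdcccahgdhhfahbchghgechege"]

emit factor 1: 'aece' (i=0, period=4)
emit factor 2: 'adbdcccahgdhhfahbchghgechege' (i=4, period=28)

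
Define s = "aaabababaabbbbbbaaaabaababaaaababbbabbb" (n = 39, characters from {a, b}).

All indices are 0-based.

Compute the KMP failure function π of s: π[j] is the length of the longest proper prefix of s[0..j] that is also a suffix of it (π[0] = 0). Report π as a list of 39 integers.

π[0] = 0
j=1 s[j]='a': π[1]=1 (border 'a')
j=2 s[j]='a': π[2]=2 (border 'aa')
j=3 s[j]='b': k: 2→1→0; π[3]=0 (border '')
j=4 s[j]='a': π[4]=1 (border 'a')
j=5 s[j]='b': k: 1→0; π[5]=0 (border '')
j=6 s[j]='a': π[6]=1 (border 'a')
j=7 s[j]='b': k: 1→0; π[7]=0 (border '')
j=8 s[j]='a': π[8]=1 (border 'a')
j=9 s[j]='a': π[9]=2 (border 'aa')
j=10 s[j]='b': k: 2→1→0; π[10]=0 (border '')
j=11 s[j]='b': π[11]=0 (border '')
j=12 s[j]='b': π[12]=0 (border '')
j=13 s[j]='b': π[13]=0 (border '')
j=14 s[j]='b': π[14]=0 (border '')
j=15 s[j]='b': π[15]=0 (border '')
j=16 s[j]='a': π[16]=1 (border 'a')
j=17 s[j]='a': π[17]=2 (border 'aa')
j=18 s[j]='a': π[18]=3 (border 'aaa')
j=19 s[j]='a': k: 3→2; π[19]=3 (border 'aaa')
j=20 s[j]='b': π[20]=4 (border 'aaab')
j=21 s[j]='a': π[21]=5 (border 'aaaba')
j=22 s[j]='a': k: 5→1; π[22]=2 (border 'aa')
j=23 s[j]='b': k: 2→1→0; π[23]=0 (border '')
j=24 s[j]='a': π[24]=1 (border 'a')
j=25 s[j]='b': k: 1→0; π[25]=0 (border '')
j=26 s[j]='a': π[26]=1 (border 'a')
j=27 s[j]='a': π[27]=2 (border 'aa')
j=28 s[j]='a': π[28]=3 (border 'aaa')
j=29 s[j]='a': k: 3→2; π[29]=3 (border 'aaa')
j=30 s[j]='b': π[30]=4 (border 'aaab')
j=31 s[j]='a': π[31]=5 (border 'aaaba')
j=32 s[j]='b': π[32]=6 (border 'aaabab')
j=33 s[j]='b': k: 6→0; π[33]=0 (border '')
j=34 s[j]='b': π[34]=0 (border '')
j=35 s[j]='a': π[35]=1 (border 'a')
j=36 s[j]='b': k: 1→0; π[36]=0 (border '')
j=37 s[j]='b': π[37]=0 (border '')
j=38 s[j]='b': π[38]=0 (border '')

[0, 1, 2, 0, 1, 0, 1, 0, 1, 2, 0, 0, 0, 0, 0, 0, 1, 2, 3, 3, 4, 5, 2, 0, 1, 0, 1, 2, 3, 3, 4, 5, 6, 0, 0, 1, 0, 0, 0]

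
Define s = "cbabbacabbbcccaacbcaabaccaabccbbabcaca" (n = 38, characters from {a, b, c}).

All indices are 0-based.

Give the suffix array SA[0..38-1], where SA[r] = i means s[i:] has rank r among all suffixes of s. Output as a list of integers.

[37, 19, 25, 14, 20, 2, 7, 32, 26, 35, 5, 15, 22, 1, 31, 4, 21, 30, 3, 8, 9, 17, 33, 27, 10, 36, 18, 24, 13, 6, 34, 0, 29, 16, 23, 12, 28, 11]

rank→(start, suffix):
  0 → (37, 'a')
  1 → (19, 'aabaccaabccbbabcaca')
  2 → (25, 'aabccbbabcaca')
  3 → (14, 'aacbcaabaccaabccbbabcaca')
  4 → (20, 'abaccaabccbbabcaca')
  5 → (2, 'abbacabbbcccaacbcaabaccaabccbbabcaca')
  6 → (7, 'abbbcccaacbcaabaccaabccbbabcaca')
  7 → (32, 'abcaca')
  8 → (26, 'abccbbabcaca')
  9 → (35, 'aca')
  10 → (5, 'acabbbcccaacbcaabaccaabccbbabcaca')
  11 → (15, 'acbcaabaccaabccbbabcaca')
  12 → (22, 'accaabccbbabcaca')
  13 → (1, 'babbacabbbcccaacbcaabaccaabccbbabcaca')
  14 → (31, 'babcaca')
  15 → (4, 'bacabbbcccaacbcaabaccaabccbbabcaca')
  16 → (21, 'baccaabccbbabcaca')
  17 → (30, 'bbabcaca')
  18 → (3, 'bbacabbbcccaacbcaabaccaabccbbabcaca')
  19 → (8, 'bbbcccaacbcaabaccaabccbbabcaca')
  20 → (9, 'bbcccaacbcaabaccaabccbbabcaca')
  21 → (17, 'bcaabaccaabccbbabcaca')
  22 → (33, 'bcaca')
  23 → (27, 'bccbbabcaca')
  24 → (10, 'bcccaacbcaabaccaabccbbabcaca')
  25 → (36, 'ca')
  26 → (18, 'caabaccaabccbbabcaca')
  27 → (24, 'caabccbbabcaca')
  28 → (13, 'caacbcaabaccaabccbbabcaca')
  29 → (6, 'cabbbcccaacbcaabaccaabccbbabcaca')
  30 → (34, 'caca')
  31 → (0, 'cbabbacabbbcccaacbcaabaccaabccbbabcaca')
  32 → (29, 'cbbabcaca')
  33 → (16, 'cbcaabaccaabccbbabcaca')
  34 → (23, 'ccaabccbbabcaca')
  35 → (12, 'ccaacbcaabaccaabccbbabcaca')
  36 → (28, 'ccbbabcaca')
  37 → (11, 'cccaacbcaabaccaabccbbabcaca')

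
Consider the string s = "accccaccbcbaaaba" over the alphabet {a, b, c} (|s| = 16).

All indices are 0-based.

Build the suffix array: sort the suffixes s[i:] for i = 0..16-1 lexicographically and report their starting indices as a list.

sorted suffixes:
  #0 SA[0]=15  'a'
  #1 SA[1]=11  'aaaba'
  #2 SA[2]=12  'aaba'
  #3 SA[3]=13  'aba'
  #4 SA[4]=5  'accbcbaaaba'
  #5 SA[5]=0  'accccaccbcbaaaba'
  #6 SA[6]=14  'ba'
  #7 SA[7]=10  'baaaba'
  #8 SA[8]=8  'bcbaaaba'
  #9 SA[9]=4  'caccbcbaaaba'
  #10 SA[10]=9  'cbaaaba'
  #11 SA[11]=7  'cbcbaaaba'
  #12 SA[12]=3  'ccaccbcbaaaba'
  #13 SA[13]=6  'ccbcbaaaba'
  #14 SA[14]=2  'cccaccbcbaaaba'
  #15 SA[15]=1  'ccccaccbcbaaaba'

[15, 11, 12, 13, 5, 0, 14, 10, 8, 4, 9, 7, 3, 6, 2, 1]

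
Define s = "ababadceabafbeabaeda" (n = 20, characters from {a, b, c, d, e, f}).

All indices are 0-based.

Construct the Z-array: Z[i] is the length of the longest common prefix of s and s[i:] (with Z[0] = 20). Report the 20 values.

[20, 0, 3, 0, 1, 0, 0, 0, 3, 0, 1, 0, 0, 0, 3, 0, 1, 0, 0, 1]

Z[0]=20
i=1: outside box; Z[1]=0
i=2: outside box; Z[2]=3 grow→box=[2,5)
i=3: min(r-i=2, Z[1]=0)=0; Z[3]=0
i=4: min(r-i=1, Z[2]=3)=1; Z[4]=1
i=5: outside box; Z[5]=0
i=6: outside box; Z[6]=0
i=7: outside box; Z[7]=0
i=8: outside box; Z[8]=3 grow→box=[8,11)
i=9: min(r-i=2, Z[1]=0)=0; Z[9]=0
i=10: min(r-i=1, Z[2]=3)=1; Z[10]=1
i=11: outside box; Z[11]=0
i=12: outside box; Z[12]=0
i=13: outside box; Z[13]=0
i=14: outside box; Z[14]=3 grow→box=[14,17)
i=15: min(r-i=2, Z[1]=0)=0; Z[15]=0
i=16: min(r-i=1, Z[2]=3)=1; Z[16]=1
i=17: outside box; Z[17]=0
i=18: outside box; Z[18]=0
i=19: outside box; Z[19]=1 grow→box=[19,20)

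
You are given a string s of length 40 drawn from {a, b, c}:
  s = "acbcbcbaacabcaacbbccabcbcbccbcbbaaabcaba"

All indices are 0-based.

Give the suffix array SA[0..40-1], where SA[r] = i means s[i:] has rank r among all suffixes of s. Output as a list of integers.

rank | idx | suffix
   0 |  39 | a
   1 |  32 | aaabcaba
   2 |  33 | aabcaba
   3 |   7 | aacabcaacbbccabcbcbccbcbbaaabcaba
   4 |  13 | aacbbccabcbcbccbcbbaaabcaba
   5 |  37 | aba
   6 |  10 | abcaacbbccabcbcbccbcbbaaabcaba
   7 |  34 | abcaba
   8 |  20 | abcbcbccbcbbaaabcaba
   9 |   8 | acabcaacbbccabcbcbccbcbbaaabcaba
  10 |  14 | acbbccabcbcbccbcbbaaabcaba
  11 |   0 | acbcbcbaacabcaacbbccabcbcbccbcbbaaabcaba
  12 |  38 | ba
  13 |  31 | baaabcaba
  14 |   6 | baacabcaacbbccabcbcbccbcbbaaabcaba
  15 |  30 | bbaaabcaba
  16 |  16 | bbccabcbcbccbcbbaaabcaba
  17 |  11 | bcaacbbccabcbcbccbcbbaaabcaba
  18 |  35 | bcaba
  19 |   4 | bcbaacabcaacbbccabcbcbccbcbbaaabcaba
  20 |  28 | bcbbaaabcaba
  21 |   2 | bcbcbaacabcaacbbccabcbcbccbcbbaaabcaba
  22 |  21 | bcbcbccbcbbaaabcaba
  23 |  23 | bcbccbcbbaaabcaba
  24 |  17 | bccabcbcbccbcbbaaabcaba
  25 |  25 | bccbcbbaaabcaba
  26 |  12 | caacbbccabcbcbccbcbbaaabcaba
  27 |  36 | caba
  28 |   9 | cabcaacbbccabcbcbccbcbbaaabcaba
  29 |  19 | cabcbcbccbcbbaaabcaba
  30 |   5 | cbaacabcaacbbccabcbcbccbcbbaaabcaba
  31 |  29 | cbbaaabcaba
  32 |  15 | cbbccabcbcbccbcbbaaabcaba
  33 |   3 | cbcbaacabcaacbbccabcbcbccbcbbaaabcaba
  34 |  27 | cbcbbaaabcaba
  35 |   1 | cbcbcbaacabcaacbbccabcbcbccbcbbaaabcaba
  36 |  22 | cbcbccbcbbaaabcaba
  37 |  24 | cbccbcbbaaabcaba
  38 |  18 | ccabcbcbccbcbbaaabcaba
  39 |  26 | ccbcbbaaabcaba

[39, 32, 33, 7, 13, 37, 10, 34, 20, 8, 14, 0, 38, 31, 6, 30, 16, 11, 35, 4, 28, 2, 21, 23, 17, 25, 12, 36, 9, 19, 5, 29, 15, 3, 27, 1, 22, 24, 18, 26]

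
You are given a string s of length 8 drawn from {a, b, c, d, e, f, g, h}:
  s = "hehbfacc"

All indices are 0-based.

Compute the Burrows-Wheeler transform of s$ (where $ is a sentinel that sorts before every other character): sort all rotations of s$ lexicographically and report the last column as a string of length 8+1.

cfhcahbe$

rank  rotation   last
    0  $hehbfacc  c
    1  acc$hehbf  f
    2  bfacc$heh  h
    3  c$hehbfac  c
    4  cc$hehbfa  a
    5  ehbfacc$h  h
    6  facc$hehb  b
    7  hbfacc$he  e
    8  hehbfacc$  $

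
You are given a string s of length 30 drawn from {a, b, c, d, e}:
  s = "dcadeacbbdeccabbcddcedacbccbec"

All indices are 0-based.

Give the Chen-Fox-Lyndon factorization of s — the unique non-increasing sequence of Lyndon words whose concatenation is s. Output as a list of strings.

emit factor 1: 'd' (i=0, period=1)
emit factor 2: 'c' (i=1, period=1)
emit factor 3: 'ade' (i=2, period=3)
emit factor 4: 'acbbdecc' (i=5, period=8)
emit factor 5: 'abbcddcedacbccbec' (i=13, period=17)

["d", "c", "ade", "acbbdecc", "abbcddcedacbccbec"]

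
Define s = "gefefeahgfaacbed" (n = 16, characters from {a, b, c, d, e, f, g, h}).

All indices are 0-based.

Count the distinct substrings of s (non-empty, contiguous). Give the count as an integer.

125

rank | idx | suffix
   0 |  10 | aacbed
   1 |  11 | acbed
   2 |   6 | ahgfaacbed
   3 |  13 | bed
   4 |  12 | cbed
   5 |  15 | d
   6 |   5 | eahgfaacbed
   7 |  14 | ed
   8 |   3 | efeahgfaacbed
   9 |   1 | efefeahgfaacbed
  10 |   9 | faacbed
  11 |   4 | feahgfaacbed
  12 |   2 | fefeahgfaacbed
  13 |   0 | gefefeahgfaacbed
  14 |   8 | gfaacbed
  15 |   7 | hgfaacbed

SA = [10, 11, 6, 13, 12, 15, 5, 14, 3, 1, 9, 4, 2, 0, 8, 7]
rank  pair      lcp
   1  s[10:],s[11:]  1  'a'
   2  s[11:],s[6:]  1  'a'
   3  s[6:],s[13:]  0  ''
   4  s[13:],s[12:]  0  ''
   5  s[12:],s[15:]  0  ''
   6  s[15:],s[5:]  0  ''
   7  s[5:],s[14:]  1  'e'
   8  s[14:],s[3:]  1  'e'
   9  s[3:],s[1:]  3  'efe'
  10  s[1:],s[9:]  0  ''
  11  s[9:],s[4:]  1  'f'
  12  s[4:],s[2:]  2  'fe'
  13  s[2:],s[0:]  0  ''
  14  s[0:],s[8:]  1  'g'
  15  s[8:],s[7:]  0  ''

n(n+1)/2 = 16·17/2 = 136
Σ LCP = 0 + 1 + 1 + 0 + 0 + 0 + 0 + 1 + 1 + 3 + 0 + 1 + 2 + 0 + 1 + 0 = 11
distinct = 136 − 11 = 125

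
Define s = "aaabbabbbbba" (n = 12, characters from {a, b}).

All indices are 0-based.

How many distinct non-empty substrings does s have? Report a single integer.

rank | idx | suffix
   0 |  11 | a
   1 |   0 | aaabbabbbbba
   2 |   1 | aabbabbbbba
   3 |   2 | abbabbbbba
   4 |   5 | abbbbba
   5 |  10 | ba
   6 |   4 | babbbbba
   7 |   9 | bba
   8 |   3 | bbabbbbba
   9 |   8 | bbba
  10 |   7 | bbbba
  11 |   6 | bbbbba

SA = [11, 0, 1, 2, 5, 10, 4, 9, 3, 8, 7, 6]
i: (SA[i-1],SA[i]) lcp shared
  1: (11,0) 1 'a'
  2: (0,1) 2 'aa'
  3: (1,2) 1 'a'
  4: (2,5) 3 'abb'
  5: (5,10) 0 ''
  6: (10,4) 2 'ba'
  7: (4,9) 1 'b'
  8: (9,3) 3 'bba'
  9: (3,8) 2 'bb'
  10: (8,7) 3 'bbb'
  11: (7,6) 4 'bbbb'

n(n+1)/2 = 12·13/2 = 78
Σ LCP = 0 + 1 + 2 + 1 + 3 + 0 + 2 + 1 + 3 + 2 + 3 + 4 = 22
distinct = 78 − 22 = 56

56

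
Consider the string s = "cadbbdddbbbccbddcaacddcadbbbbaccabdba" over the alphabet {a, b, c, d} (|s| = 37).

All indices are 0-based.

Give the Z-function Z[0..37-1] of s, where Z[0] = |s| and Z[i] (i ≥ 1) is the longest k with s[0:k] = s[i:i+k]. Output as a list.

[37, 0, 0, 0, 0, 0, 0, 0, 0, 0, 0, 1, 1, 0, 0, 0, 2, 0, 0, 1, 0, 0, 5, 0, 0, 0, 0, 0, 0, 0, 1, 2, 0, 0, 0, 0, 0]

Z[0]=37
i=1: fresh scan; Z[1]=0
i=2: fresh scan; Z[2]=0
i=3: fresh scan; Z[3]=0
i=4: fresh scan; Z[4]=0
i=5: fresh scan; Z[5]=0
i=6: fresh scan; Z[6]=0
i=7: fresh scan; Z[7]=0
i=8: fresh scan; Z[8]=0
i=9: fresh scan; Z[9]=0
i=10: fresh scan; Z[10]=0
i=11: fresh scan; Z[11]=1 grow→box=[11,12)
i=12: fresh scan; Z[12]=1 grow→box=[12,13)
i=13: fresh scan; Z[13]=0
i=14: fresh scan; Z[14]=0
i=15: fresh scan; Z[15]=0
i=16: fresh scan; Z[16]=2 grow→box=[16,18)
i=17: min(r-i=1, Z[1]=0)=0; Z[17]=0
i=18: fresh scan; Z[18]=0
i=19: fresh scan; Z[19]=1 grow→box=[19,20)
i=20: fresh scan; Z[20]=0
i=21: fresh scan; Z[21]=0
i=22: fresh scan; Z[22]=5 grow→box=[22,27)
i=23: min(r-i=4, Z[1]=0)=0; Z[23]=0
i=24: min(r-i=3, Z[2]=0)=0; Z[24]=0
i=25: min(r-i=2, Z[3]=0)=0; Z[25]=0
i=26: min(r-i=1, Z[4]=0)=0; Z[26]=0
i=27: fresh scan; Z[27]=0
i=28: fresh scan; Z[28]=0
i=29: fresh scan; Z[29]=0
i=30: fresh scan; Z[30]=1 grow→box=[30,31)
i=31: fresh scan; Z[31]=2 grow→box=[31,33)
i=32: min(r-i=1, Z[1]=0)=0; Z[32]=0
i=33: fresh scan; Z[33]=0
i=34: fresh scan; Z[34]=0
i=35: fresh scan; Z[35]=0
i=36: fresh scan; Z[36]=0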